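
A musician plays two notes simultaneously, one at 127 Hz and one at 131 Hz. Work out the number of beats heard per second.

f_beat = |f₁ − f₂|.
|127 − 131| = 4 Hz.

4 Hz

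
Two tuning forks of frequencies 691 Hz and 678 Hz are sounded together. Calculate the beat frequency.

The beat frequency equals the magnitude of the frequency difference.
|691 − 678| = 13 Hz.

13 Hz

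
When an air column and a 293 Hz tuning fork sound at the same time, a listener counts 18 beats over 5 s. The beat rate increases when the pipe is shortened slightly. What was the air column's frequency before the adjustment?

Beat frequency = 18/5 = 3.6 Hz.
|f − 293| = 3.6, so the air column was at either 289.4 Hz or 296.6 Hz.
A shorter pipe has a higher fundamental; the adjustment raises the air column's frequency.
The beat rate rose, so the adjustment moved the air column further from 293 Hz — it was already above the reference.

296.6 Hz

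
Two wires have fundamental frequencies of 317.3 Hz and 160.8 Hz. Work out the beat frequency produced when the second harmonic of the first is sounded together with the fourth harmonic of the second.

Second harmonic of the first: 2·317.3 = 634.6 Hz.
Fourth harmonic of the second: 4·160.8 = 643.2 Hz.
f_beat = |634.6 − 643.2| = 8.6 Hz.

8.6 Hz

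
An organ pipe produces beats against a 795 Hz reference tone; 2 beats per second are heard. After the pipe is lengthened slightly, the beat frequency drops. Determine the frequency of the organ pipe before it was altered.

797 Hz

|f − 795| = 2, so the organ pipe was at either 793 Hz or 797 Hz.
A longer pipe has a lower fundamental; the adjustment lowers the organ pipe's frequency.
The beat rate fell, so the adjustment moved the organ pipe toward 795 Hz — it must have started above the reference.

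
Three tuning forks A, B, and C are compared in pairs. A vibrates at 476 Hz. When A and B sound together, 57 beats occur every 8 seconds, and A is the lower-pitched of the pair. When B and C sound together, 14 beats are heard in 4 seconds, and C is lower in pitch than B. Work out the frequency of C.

A–B: Beat frequency = 57/8 = 7.125 Hz.
B is above A, so f_B = 476 + 7.125 = 483.125 Hz.
B–C: Beat frequency = 14/4 = 3.5 Hz.
C is below B, so f_C = 483.125 − 3.5 = 479.625 Hz.

479.625 Hz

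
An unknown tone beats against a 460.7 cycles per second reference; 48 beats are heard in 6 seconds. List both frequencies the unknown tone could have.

Beat frequency = 48/6 = 8 Hz.
|f − 460.7| = 8, so f = 460.7 ± 8.

452.7 Hz or 468.7 Hz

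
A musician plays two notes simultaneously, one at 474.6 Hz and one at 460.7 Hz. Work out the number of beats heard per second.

13.9 Hz

The beat frequency equals the magnitude of the frequency difference.
|474.6 − 460.7| = 13.9 Hz.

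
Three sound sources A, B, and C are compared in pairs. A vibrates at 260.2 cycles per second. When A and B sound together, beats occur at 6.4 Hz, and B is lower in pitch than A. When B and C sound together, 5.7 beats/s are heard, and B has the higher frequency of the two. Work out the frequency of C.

248.1 Hz

B is below A, so f_B = 260.2 − 6.4 = 253.8 Hz.
C is below B, so f_C = 253.8 − 5.7 = 248.1 Hz.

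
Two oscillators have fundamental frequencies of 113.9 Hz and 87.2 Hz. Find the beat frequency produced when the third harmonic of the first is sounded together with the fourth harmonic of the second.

7.1 Hz

Third harmonic of the first: 3·113.9 = 341.7 Hz.
Fourth harmonic of the second: 4·87.2 = 348.8 Hz.
f_beat = |341.7 − 348.8| = 7.1 Hz.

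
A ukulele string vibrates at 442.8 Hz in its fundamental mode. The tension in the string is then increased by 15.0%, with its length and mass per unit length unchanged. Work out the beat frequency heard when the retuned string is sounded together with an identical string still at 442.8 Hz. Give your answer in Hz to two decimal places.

32.05 Hz

For a string, f ∝ √T, so the new frequency is 442.8·√1.150 = 474.8501 Hz.
f_beat = |474.8501 − 442.8| = 32.05 Hz.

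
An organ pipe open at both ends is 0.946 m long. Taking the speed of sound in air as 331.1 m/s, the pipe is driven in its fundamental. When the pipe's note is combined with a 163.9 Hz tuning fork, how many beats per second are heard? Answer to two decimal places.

Open pipe: f_n = n·v/(2L) = 1·331.1/(2·0.946) = 175.0000 Hz.
f_beat = |175.0000 − 163.9| = 11.10 Hz.

11.10 Hz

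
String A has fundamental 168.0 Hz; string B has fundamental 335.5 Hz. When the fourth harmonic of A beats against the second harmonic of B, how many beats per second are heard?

Fourth harmonic of the first: 4·168.0 = 672.0 Hz.
Second harmonic of the second: 2·335.5 = 671.0 Hz.
f_beat = |672.0 − 671.0| = 1.0 Hz.

1.0 Hz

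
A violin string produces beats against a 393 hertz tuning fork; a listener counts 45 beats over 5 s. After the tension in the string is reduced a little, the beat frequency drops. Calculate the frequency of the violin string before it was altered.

Beat frequency = 45/5 = 9 Hz.
|f − 393| = 9, so the violin string was at either 384 Hz or 402 Hz.
Lower tension means lower frequency; the adjustment lowers the violin string's frequency.
The beat rate fell, so the adjustment moved the violin string toward 393 Hz — it must have started above the reference.

402 Hz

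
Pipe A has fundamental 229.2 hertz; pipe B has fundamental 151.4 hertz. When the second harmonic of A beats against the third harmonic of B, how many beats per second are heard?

4.2 Hz

Second harmonic of the first: 2·229.2 = 458.4 Hz.
Third harmonic of the second: 3·151.4 = 454.2 Hz.
f_beat = |458.4 − 454.2| = 4.2 Hz.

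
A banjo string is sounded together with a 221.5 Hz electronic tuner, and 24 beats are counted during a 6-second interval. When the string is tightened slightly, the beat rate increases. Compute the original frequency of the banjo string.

225.5 Hz

Beat frequency = 24/6 = 4 Hz.
|f − 221.5| = 4, so the banjo string was at either 217.5 Hz or 225.5 Hz.
Increasing tension raises a string's frequency; the adjustment raises the banjo string's frequency.
The beat rate rose, so the adjustment moved the banjo string further from 221.5 Hz — it was already above the reference.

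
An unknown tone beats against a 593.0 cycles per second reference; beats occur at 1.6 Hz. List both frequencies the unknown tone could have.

|f − 593.0| = 1.6, so f = 593.0 ± 1.6.

591.4 Hz or 594.6 Hz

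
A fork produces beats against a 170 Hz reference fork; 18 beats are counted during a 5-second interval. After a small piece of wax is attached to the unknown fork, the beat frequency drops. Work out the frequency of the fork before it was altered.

173.6 Hz

Beat frequency = 18/5 = 3.6 Hz.
|f − 170| = 3.6, so the fork was at either 166.4 Hz or 173.6 Hz.
Loading a fork with wax lowers its frequency; the adjustment lowers the fork's frequency.
The beat rate fell, so the adjustment moved the fork toward 170 Hz — it must have started above the reference.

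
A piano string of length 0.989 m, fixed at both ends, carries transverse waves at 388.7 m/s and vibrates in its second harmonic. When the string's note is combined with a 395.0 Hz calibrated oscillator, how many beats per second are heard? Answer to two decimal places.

1.98 Hz

For a string fixed at both ends, f_n = n·v/(2L) = 2·388.7/(2·0.989) = 393.0233 Hz.
f_beat = |393.0233 − 395.0| = 1.98 Hz.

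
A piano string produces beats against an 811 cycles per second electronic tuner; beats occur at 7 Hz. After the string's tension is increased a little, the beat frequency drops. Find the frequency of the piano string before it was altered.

804 Hz

|f − 811| = 7, so the piano string was at either 804 Hz or 818 Hz.
Higher tension means higher frequency; the adjustment raises the piano string's frequency.
The beat rate fell, so the adjustment moved the piano string toward 811 Hz — it must have started below the reference.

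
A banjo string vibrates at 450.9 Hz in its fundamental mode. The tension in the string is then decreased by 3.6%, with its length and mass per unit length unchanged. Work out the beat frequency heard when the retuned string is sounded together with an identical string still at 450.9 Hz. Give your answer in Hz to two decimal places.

For a string, f ∝ √T, so the new frequency is 450.9·√0.964 = 442.7094 Hz.
f_beat = |442.7094 − 450.9| = 8.19 Hz.

8.19 Hz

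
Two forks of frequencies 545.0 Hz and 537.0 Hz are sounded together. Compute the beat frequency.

8 Hz

Beats arise from superposition of two nearby frequencies; the beat rate is |f₁ − f₂|.
|545.0 − 537.0| = 8 Hz.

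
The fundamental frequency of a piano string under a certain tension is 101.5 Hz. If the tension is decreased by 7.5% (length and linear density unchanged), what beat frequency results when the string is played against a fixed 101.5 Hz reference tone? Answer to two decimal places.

3.88 Hz

For a string, f ∝ √T, so the new frequency is 101.5·√0.925 = 97.6196 Hz.
f_beat = |97.6196 − 101.5| = 3.88 Hz.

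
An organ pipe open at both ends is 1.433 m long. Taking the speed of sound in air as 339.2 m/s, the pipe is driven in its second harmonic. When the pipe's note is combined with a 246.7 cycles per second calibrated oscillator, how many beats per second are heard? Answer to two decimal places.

Open pipe: f_n = n·v/(2L) = 2·339.2/(2·1.433) = 236.7062 Hz.
f_beat = |236.7062 − 246.7| = 9.99 Hz.

9.99 Hz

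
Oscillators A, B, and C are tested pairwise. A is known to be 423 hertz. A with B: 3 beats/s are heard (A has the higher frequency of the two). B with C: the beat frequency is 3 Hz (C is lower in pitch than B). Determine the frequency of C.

B is below A, so f_B = 423 − 3 = 420 Hz.
C is below B, so f_C = 420 − 3 = 417 Hz.

417 Hz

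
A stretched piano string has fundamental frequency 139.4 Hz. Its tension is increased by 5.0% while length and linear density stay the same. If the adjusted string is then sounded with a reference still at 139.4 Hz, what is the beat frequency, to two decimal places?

For a string, f ∝ √T, so the new frequency is 139.4·√1.050 = 142.8425 Hz.
f_beat = |142.8425 − 139.4| = 3.44 Hz.

3.44 Hz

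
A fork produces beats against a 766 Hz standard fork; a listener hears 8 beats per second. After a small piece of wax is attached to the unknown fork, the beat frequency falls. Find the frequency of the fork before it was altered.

|f − 766| = 8, so the fork was at either 758 Hz or 774 Hz.
Loading a fork with wax lowers its frequency; the adjustment lowers the fork's frequency.
The beat rate fell, so the adjustment moved the fork toward 766 Hz — it must have started above the reference.

774 Hz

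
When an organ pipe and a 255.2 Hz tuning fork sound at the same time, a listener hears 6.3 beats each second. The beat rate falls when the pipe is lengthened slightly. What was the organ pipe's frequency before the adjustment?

261.5 Hz

|f − 255.2| = 6.3, so the organ pipe was at either 248.9 Hz or 261.5 Hz.
A longer pipe has a lower fundamental; the adjustment lowers the organ pipe's frequency.
The beat rate fell, so the adjustment moved the organ pipe toward 255.2 Hz — it must have started above the reference.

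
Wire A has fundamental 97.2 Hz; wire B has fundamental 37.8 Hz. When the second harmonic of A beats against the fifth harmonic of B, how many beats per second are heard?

Second harmonic of the first: 2·97.2 = 194.4 Hz.
Fifth harmonic of the second: 5·37.8 = 189.0 Hz.
f_beat = |194.4 − 189.0| = 5.4 Hz.

5.4 Hz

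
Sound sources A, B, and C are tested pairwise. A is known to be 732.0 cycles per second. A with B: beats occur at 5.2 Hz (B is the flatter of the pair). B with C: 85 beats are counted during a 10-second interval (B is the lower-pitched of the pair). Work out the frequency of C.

735.3 Hz

B is below A, so f_B = 732.0 − 5.2 = 726.8 Hz.
B–C: Beat frequency = 85/10 = 8.5 Hz.
C is above B, so f_C = 726.8 + 8.5 = 735.3 Hz.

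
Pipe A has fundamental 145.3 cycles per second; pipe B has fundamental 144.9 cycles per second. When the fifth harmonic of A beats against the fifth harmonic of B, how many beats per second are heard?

2.0 Hz

Fifth harmonic of the first: 5·145.3 = 726.5 Hz.
Fifth harmonic of the second: 5·144.9 = 724.5 Hz.
f_beat = |726.5 − 724.5| = 2.0 Hz.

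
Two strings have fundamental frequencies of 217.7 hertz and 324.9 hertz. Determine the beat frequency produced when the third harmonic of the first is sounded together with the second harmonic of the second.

Third harmonic of the first: 3·217.7 = 653.1 Hz.
Second harmonic of the second: 2·324.9 = 649.8 Hz.
f_beat = |653.1 − 649.8| = 3.3 Hz.

3.3 Hz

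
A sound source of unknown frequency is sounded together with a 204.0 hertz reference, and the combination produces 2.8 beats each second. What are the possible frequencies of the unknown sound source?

|f − 204.0| = 2.8, so f = 204.0 ± 2.8.

201.2 Hz or 206.8 Hz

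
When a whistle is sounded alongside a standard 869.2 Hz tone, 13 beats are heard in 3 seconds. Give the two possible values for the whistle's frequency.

Beat frequency = 13/3 = 4.3333 Hz.
|f − 869.2| = 4.3333, so f = 869.2 ± 4.3333.

864.8667 Hz or 873.5333 Hz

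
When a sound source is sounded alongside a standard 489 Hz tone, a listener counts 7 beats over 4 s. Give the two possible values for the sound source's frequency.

487.25 Hz or 490.75 Hz

Beat frequency = 7/4 = 1.75 Hz.
|f − 489| = 1.75, so f = 489 ± 1.75.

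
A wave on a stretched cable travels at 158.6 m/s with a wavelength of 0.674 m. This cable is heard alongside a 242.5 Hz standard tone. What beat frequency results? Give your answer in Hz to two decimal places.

Source frequency f = v/λ = 158.6/0.674 = 235.3116 Hz.
f_beat = |235.3116 − 242.5| = 7.19 Hz.

7.19 Hz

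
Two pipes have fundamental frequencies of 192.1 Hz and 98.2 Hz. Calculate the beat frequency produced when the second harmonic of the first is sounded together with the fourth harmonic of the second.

Second harmonic of the first: 2·192.1 = 384.2 Hz.
Fourth harmonic of the second: 4·98.2 = 392.8 Hz.
f_beat = |384.2 − 392.8| = 8.6 Hz.

8.6 Hz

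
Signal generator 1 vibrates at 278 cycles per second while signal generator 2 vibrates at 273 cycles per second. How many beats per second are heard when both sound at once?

f_beat = |f₁ − f₂|.
|278 − 273| = 5 Hz.

5 Hz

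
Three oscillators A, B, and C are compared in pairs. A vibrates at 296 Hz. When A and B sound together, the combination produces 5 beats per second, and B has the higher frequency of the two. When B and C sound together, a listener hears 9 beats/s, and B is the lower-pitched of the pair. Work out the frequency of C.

310 Hz

B is above A, so f_B = 296 + 5 = 301 Hz.
C is above B, so f_C = 301 + 9 = 310 Hz.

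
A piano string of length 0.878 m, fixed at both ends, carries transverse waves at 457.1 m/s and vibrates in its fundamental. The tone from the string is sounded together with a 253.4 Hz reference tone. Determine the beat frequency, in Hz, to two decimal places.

For a string fixed at both ends, f_n = n·v/(2L) = 1·457.1/(2·0.878) = 260.3075 Hz.
f_beat = |260.3075 − 253.4| = 6.91 Hz.

6.91 Hz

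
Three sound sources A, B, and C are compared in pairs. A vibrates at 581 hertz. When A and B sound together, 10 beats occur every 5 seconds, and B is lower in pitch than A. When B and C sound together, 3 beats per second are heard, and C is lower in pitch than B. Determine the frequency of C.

A–B: Beat frequency = 10/5 = 2 Hz.
B is below A, so f_B = 581 − 2 = 579 Hz.
C is below B, so f_C = 579 − 3 = 576 Hz.

576 Hz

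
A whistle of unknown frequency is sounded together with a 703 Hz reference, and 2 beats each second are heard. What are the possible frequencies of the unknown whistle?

701 Hz or 705 Hz

|f − 703| = 2, so f = 703 ± 2.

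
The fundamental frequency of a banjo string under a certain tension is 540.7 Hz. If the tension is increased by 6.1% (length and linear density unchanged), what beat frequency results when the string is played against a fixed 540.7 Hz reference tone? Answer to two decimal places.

For a string, f ∝ √T, so the new frequency is 540.7·√1.061 = 556.9472 Hz.
f_beat = |556.9472 − 540.7| = 16.25 Hz.

16.25 Hz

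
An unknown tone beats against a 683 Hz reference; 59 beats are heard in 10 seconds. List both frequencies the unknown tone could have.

Beat frequency = 59/10 = 5.9 Hz.
|f − 683| = 5.9, so f = 683 ± 5.9.

677.1 Hz or 688.9 Hz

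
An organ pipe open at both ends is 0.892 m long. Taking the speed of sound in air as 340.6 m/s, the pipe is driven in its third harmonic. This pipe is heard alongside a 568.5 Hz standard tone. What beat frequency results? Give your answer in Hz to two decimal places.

4.26 Hz

Open pipe: f_n = n·v/(2L) = 3·340.6/(2·0.892) = 572.7578 Hz.
f_beat = |572.7578 − 568.5| = 4.26 Hz.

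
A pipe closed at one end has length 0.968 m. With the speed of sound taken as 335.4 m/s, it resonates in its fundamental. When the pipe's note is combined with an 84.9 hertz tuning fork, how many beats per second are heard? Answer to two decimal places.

1.72 Hz

Closed pipe (odd harmonics): f_n = n·v/(4L) = 1·335.4/(4·0.968) = 86.6219 Hz.
f_beat = |86.6219 − 84.9| = 1.72 Hz.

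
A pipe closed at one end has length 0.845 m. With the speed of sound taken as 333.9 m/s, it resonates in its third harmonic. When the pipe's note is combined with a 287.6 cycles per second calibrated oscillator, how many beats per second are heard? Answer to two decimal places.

Closed pipe (odd harmonics): f_n = n·v/(4L) = 3·333.9/(4·0.845) = 296.3609 Hz.
f_beat = |296.3609 − 287.6| = 8.76 Hz.

8.76 Hz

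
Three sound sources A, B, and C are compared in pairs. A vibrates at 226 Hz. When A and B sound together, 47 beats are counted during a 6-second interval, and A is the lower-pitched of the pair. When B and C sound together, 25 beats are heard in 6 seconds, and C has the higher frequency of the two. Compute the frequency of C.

A–B: Beat frequency = 47/6 = 7.8333 Hz.
B is above A, so f_B = 226 + 7.8333 = 233.8333 Hz.
B–C: Beat frequency = 25/6 = 4.1667 Hz.
C is above B, so f_C = 233.8333 + 4.1667 = 238 Hz.

238 Hz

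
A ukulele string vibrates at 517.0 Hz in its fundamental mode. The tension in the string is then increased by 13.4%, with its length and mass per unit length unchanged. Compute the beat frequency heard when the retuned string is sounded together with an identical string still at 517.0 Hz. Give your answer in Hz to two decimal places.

33.55 Hz

For a string, f ∝ √T, so the new frequency is 517.0·√1.134 = 550.5504 Hz.
f_beat = |550.5504 − 517.0| = 33.55 Hz.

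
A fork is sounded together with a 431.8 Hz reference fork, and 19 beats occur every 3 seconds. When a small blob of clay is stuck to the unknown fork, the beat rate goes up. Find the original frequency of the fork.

425.4667 Hz

Beat frequency = 19/3 = 6.3333 Hz.
|f − 431.8| = 6.3333, so the fork was at either 425.4667 Hz or 438.1333 Hz.
Adding mass to a fork lowers its frequency; the adjustment lowers the fork's frequency.
The beat rate rose, so the adjustment moved the fork further from 431.8 Hz — it was already below the reference.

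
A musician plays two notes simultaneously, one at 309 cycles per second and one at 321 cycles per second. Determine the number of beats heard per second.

The beat frequency equals the magnitude of the frequency difference.
|309 − 321| = 12 Hz.

12 Hz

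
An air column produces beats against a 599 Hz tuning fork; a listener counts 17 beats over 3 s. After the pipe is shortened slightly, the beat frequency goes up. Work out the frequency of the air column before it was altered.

Beat frequency = 17/3 = 5.6667 Hz.
|f − 599| = 5.6667, so the air column was at either 593.3333 Hz or 604.6667 Hz.
A shorter pipe has a higher fundamental; the adjustment raises the air column's frequency.
The beat rate rose, so the adjustment moved the air column further from 599 Hz — it was already above the reference.

604.6667 Hz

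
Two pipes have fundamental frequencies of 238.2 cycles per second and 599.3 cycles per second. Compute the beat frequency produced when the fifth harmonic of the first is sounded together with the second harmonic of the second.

7.6 Hz

Fifth harmonic of the first: 5·238.2 = 1191.0 Hz.
Second harmonic of the second: 2·599.3 = 1198.6 Hz.
f_beat = |1191.0 − 1198.6| = 7.6 Hz.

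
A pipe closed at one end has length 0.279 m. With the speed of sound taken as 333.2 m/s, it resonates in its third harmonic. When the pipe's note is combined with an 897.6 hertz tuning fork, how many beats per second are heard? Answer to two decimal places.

1.90 Hz

Closed pipe (odd harmonics): f_n = n·v/(4L) = 3·333.2/(4·0.279) = 895.6989 Hz.
f_beat = |895.6989 − 897.6| = 1.90 Hz.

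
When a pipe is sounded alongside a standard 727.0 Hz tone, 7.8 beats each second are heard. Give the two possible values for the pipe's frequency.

719.2 Hz or 734.8 Hz

|f − 727.0| = 7.8, so f = 727.0 ± 7.8.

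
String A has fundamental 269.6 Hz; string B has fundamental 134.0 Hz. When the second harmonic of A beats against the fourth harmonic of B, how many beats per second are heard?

3.2 Hz

Second harmonic of the first: 2·269.6 = 539.2 Hz.
Fourth harmonic of the second: 4·134.0 = 536.0 Hz.
f_beat = |539.2 − 536.0| = 3.2 Hz.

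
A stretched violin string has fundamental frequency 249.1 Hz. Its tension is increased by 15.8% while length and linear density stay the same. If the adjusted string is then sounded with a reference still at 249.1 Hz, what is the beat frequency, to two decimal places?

For a string, f ∝ √T, so the new frequency is 249.1·√1.158 = 268.0575 Hz.
f_beat = |268.0575 − 249.1| = 18.96 Hz.

18.96 Hz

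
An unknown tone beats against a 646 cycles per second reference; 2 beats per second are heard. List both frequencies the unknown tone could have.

|f − 646| = 2, so f = 646 ± 2.

644 Hz or 648 Hz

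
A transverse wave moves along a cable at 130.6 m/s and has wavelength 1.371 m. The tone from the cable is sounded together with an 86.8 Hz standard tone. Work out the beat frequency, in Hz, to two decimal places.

Source frequency f = v/λ = 130.6/1.371 = 95.2589 Hz.
f_beat = |95.2589 − 86.8| = 8.46 Hz.

8.46 Hz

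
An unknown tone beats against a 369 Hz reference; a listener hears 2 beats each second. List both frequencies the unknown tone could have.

|f − 369| = 2, so f = 369 ± 2.

367 Hz or 371 Hz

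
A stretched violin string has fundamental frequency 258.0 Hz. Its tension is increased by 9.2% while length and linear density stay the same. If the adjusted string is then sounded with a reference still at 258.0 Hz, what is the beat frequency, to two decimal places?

11.61 Hz

For a string, f ∝ √T, so the new frequency is 258.0·√1.092 = 269.6069 Hz.
f_beat = |269.6069 − 258.0| = 11.61 Hz.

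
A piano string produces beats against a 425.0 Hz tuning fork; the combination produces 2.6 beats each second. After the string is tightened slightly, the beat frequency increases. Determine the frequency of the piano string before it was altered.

|f − 425.0| = 2.6, so the piano string was at either 422.4 Hz or 427.6 Hz.
Increasing tension raises a string's frequency; the adjustment raises the piano string's frequency.
The beat rate rose, so the adjustment moved the piano string further from 425.0 Hz — it was already above the reference.

427.6 Hz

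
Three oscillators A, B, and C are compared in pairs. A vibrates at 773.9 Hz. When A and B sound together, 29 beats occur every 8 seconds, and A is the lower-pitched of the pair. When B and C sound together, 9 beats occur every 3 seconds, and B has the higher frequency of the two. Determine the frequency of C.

A–B: Beat frequency = 29/8 = 3.625 Hz.
B is above A, so f_B = 773.9 + 3.625 = 777.525 Hz.
B–C: Beat frequency = 9/3 = 3 Hz.
C is below B, so f_C = 777.525 − 3 = 774.525 Hz.

774.525 Hz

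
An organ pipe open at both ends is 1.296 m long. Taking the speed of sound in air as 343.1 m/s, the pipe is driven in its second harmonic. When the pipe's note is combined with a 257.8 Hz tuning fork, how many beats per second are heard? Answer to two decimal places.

Open pipe: f_n = n·v/(2L) = 2·343.1/(2·1.296) = 264.7377 Hz.
f_beat = |264.7377 − 257.8| = 6.94 Hz.

6.94 Hz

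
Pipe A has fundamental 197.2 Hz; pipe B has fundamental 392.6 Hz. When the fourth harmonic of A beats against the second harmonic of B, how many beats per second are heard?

3.6 Hz

Fourth harmonic of the first: 4·197.2 = 788.8 Hz.
Second harmonic of the second: 2·392.6 = 785.2 Hz.
f_beat = |788.8 − 785.2| = 3.6 Hz.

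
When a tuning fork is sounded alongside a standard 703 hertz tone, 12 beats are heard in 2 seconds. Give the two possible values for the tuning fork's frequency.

697 Hz or 709 Hz

Beat frequency = 12/2 = 6 Hz.
|f − 703| = 6, so f = 703 ± 6.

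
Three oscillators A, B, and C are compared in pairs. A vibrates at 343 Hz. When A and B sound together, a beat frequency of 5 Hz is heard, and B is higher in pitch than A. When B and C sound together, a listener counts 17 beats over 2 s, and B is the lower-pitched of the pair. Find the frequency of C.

356.5 Hz

B is above A, so f_B = 343 + 5 = 348 Hz.
B–C: Beat frequency = 17/2 = 8.5 Hz.
C is above B, so f_C = 348 + 8.5 = 356.5 Hz.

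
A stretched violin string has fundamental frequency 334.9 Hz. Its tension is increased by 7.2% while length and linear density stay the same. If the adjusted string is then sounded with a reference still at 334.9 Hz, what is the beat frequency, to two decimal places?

For a string, f ∝ √T, so the new frequency is 334.9·√1.072 = 346.7469 Hz.
f_beat = |346.7469 − 334.9| = 11.85 Hz.

11.85 Hz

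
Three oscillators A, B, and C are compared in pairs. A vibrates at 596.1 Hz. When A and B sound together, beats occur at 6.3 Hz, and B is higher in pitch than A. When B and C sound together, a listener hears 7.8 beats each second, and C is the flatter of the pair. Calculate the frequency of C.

594.6 Hz

B is above A, so f_B = 596.1 + 6.3 = 602.4 Hz.
C is below B, so f_C = 602.4 − 7.8 = 594.6 Hz.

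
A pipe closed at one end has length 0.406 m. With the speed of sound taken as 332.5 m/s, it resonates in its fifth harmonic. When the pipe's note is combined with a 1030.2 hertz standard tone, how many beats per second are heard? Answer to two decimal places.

Closed pipe (odd harmonics): f_n = n·v/(4L) = 5·332.5/(4·0.406) = 1023.7069 Hz.
f_beat = |1023.7069 − 1030.2| = 6.49 Hz.

6.49 Hz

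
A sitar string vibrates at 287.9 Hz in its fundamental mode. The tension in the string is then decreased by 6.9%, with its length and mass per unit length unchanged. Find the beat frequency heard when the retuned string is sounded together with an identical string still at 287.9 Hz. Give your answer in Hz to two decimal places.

10.11 Hz

For a string, f ∝ √T, so the new frequency is 287.9·√0.931 = 277.7899 Hz.
f_beat = |277.7899 − 287.9| = 10.11 Hz.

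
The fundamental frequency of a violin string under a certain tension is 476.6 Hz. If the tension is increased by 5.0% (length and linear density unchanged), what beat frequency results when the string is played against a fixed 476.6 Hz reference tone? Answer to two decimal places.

For a string, f ∝ √T, so the new frequency is 476.6·√1.050 = 488.3697 Hz.
f_beat = |488.3697 − 476.6| = 11.77 Hz.

11.77 Hz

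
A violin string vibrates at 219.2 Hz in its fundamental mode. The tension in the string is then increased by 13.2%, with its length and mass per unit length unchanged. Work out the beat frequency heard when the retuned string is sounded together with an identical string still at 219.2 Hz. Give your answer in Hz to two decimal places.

For a string, f ∝ √T, so the new frequency is 219.2·√1.132 = 233.2189 Hz.
f_beat = |233.2189 − 219.2| = 14.02 Hz.

14.02 Hz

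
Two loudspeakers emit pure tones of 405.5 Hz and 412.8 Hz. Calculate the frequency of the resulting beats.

Beats arise from superposition of two nearby frequencies; the beat rate is |f₁ − f₂|.
|405.5 − 412.8| = 7.3 Hz.

7.3 Hz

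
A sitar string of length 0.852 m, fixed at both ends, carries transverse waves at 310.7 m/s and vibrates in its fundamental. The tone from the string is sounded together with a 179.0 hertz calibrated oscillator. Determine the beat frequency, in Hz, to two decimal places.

For a string fixed at both ends, f_n = n·v/(2L) = 1·310.7/(2·0.852) = 182.3357 Hz.
f_beat = |182.3357 − 179.0| = 3.34 Hz.

3.34 Hz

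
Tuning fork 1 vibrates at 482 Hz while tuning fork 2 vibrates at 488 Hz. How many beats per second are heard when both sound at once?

Beats arise from superposition of two nearby frequencies; the beat rate is |f₁ − f₂|.
|482 − 488| = 6 Hz.

6 Hz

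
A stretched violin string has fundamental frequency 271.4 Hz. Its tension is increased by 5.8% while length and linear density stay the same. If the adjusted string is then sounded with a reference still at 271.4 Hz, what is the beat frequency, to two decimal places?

7.76 Hz

For a string, f ∝ √T, so the new frequency is 271.4·√1.058 = 279.1597 Hz.
f_beat = |279.1597 − 271.4| = 7.76 Hz.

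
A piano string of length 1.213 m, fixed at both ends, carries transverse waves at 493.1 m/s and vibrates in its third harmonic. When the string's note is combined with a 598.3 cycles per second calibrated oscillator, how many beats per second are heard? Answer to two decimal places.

For a string fixed at both ends, f_n = n·v/(2L) = 3·493.1/(2·1.213) = 609.7692 Hz.
f_beat = |609.7692 − 598.3| = 11.47 Hz.

11.47 Hz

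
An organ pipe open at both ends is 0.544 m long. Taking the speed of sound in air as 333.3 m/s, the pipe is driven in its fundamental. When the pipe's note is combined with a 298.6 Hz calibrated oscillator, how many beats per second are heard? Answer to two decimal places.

Open pipe: f_n = n·v/(2L) = 1·333.3/(2·0.544) = 306.3419 Hz.
f_beat = |306.3419 − 298.6| = 7.74 Hz.

7.74 Hz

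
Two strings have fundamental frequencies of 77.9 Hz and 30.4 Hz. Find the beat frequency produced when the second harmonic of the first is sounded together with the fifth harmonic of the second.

3.8 Hz

Second harmonic of the first: 2·77.9 = 155.8 Hz.
Fifth harmonic of the second: 5·30.4 = 152.0 Hz.
f_beat = |155.8 − 152.0| = 3.8 Hz.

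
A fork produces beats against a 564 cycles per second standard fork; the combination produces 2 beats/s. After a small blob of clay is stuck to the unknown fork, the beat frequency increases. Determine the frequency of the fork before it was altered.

562 Hz

|f − 564| = 2, so the fork was at either 562 Hz or 566 Hz.
Adding mass to a fork lowers its frequency; the adjustment lowers the fork's frequency.
The beat rate rose, so the adjustment moved the fork further from 564 Hz — it was already below the reference.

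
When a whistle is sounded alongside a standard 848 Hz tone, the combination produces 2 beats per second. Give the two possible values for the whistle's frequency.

846 Hz or 850 Hz

|f − 848| = 2, so f = 848 ± 2.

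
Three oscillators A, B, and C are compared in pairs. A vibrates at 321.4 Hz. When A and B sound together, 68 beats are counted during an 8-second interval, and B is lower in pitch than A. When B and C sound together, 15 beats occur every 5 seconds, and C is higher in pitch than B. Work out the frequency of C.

A–B: Beat frequency = 68/8 = 8.5 Hz.
B is below A, so f_B = 321.4 − 8.5 = 312.9 Hz.
B–C: Beat frequency = 15/5 = 3 Hz.
C is above B, so f_C = 312.9 + 3 = 315.9 Hz.

315.9 Hz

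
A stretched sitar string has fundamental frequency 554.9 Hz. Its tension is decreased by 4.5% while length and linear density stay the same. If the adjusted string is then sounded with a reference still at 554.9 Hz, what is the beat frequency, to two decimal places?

12.63 Hz

For a string, f ∝ √T, so the new frequency is 554.9·√0.955 = 542.2710 Hz.
f_beat = |542.2710 − 554.9| = 12.63 Hz.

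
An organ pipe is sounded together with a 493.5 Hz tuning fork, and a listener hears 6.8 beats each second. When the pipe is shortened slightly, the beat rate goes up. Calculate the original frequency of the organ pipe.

|f − 493.5| = 6.8, so the organ pipe was at either 486.7 Hz or 500.3 Hz.
A shorter pipe has a higher fundamental; the adjustment raises the organ pipe's frequency.
The beat rate rose, so the adjustment moved the organ pipe further from 493.5 Hz — it was already above the reference.

500.3 Hz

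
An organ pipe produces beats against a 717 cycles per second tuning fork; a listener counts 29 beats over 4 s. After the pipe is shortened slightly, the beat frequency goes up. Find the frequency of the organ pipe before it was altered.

724.25 Hz

Beat frequency = 29/4 = 7.25 Hz.
|f − 717| = 7.25, so the organ pipe was at either 709.75 Hz or 724.25 Hz.
A shorter pipe has a higher fundamental; the adjustment raises the organ pipe's frequency.
The beat rate rose, so the adjustment moved the organ pipe further from 717 Hz — it was already above the reference.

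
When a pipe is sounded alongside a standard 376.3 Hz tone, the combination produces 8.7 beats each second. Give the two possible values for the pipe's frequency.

367.6 Hz or 385 Hz

|f − 376.3| = 8.7, so f = 376.3 ± 8.7.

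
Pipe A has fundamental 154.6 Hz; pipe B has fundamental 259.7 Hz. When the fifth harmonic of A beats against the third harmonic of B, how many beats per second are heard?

Fifth harmonic of the first: 5·154.6 = 773.0 Hz.
Third harmonic of the second: 3·259.7 = 779.1 Hz.
f_beat = |773.0 − 779.1| = 6.1 Hz.

6.1 Hz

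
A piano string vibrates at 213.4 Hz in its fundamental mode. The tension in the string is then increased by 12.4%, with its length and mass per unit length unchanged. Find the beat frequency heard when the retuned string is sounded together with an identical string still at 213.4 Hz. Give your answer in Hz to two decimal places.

12.84 Hz

For a string, f ∝ √T, so the new frequency is 213.4·√1.124 = 226.2443 Hz.
f_beat = |226.2443 − 213.4| = 12.84 Hz.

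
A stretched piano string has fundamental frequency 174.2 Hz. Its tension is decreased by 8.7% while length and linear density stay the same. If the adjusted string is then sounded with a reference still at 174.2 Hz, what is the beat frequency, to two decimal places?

7.75 Hz

For a string, f ∝ √T, so the new frequency is 174.2·√0.913 = 166.4499 Hz.
f_beat = |166.4499 − 174.2| = 7.75 Hz.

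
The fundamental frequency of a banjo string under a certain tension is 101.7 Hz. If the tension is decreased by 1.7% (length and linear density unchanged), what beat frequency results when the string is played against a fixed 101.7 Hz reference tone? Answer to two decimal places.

0.87 Hz

For a string, f ∝ √T, so the new frequency is 101.7·√0.983 = 100.8318 Hz.
f_beat = |100.8318 − 101.7| = 0.87 Hz.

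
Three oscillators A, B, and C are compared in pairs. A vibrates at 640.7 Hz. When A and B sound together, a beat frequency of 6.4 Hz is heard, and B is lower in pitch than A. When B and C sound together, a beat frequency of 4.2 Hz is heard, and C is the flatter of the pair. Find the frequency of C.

630.1 Hz

B is below A, so f_B = 640.7 − 6.4 = 634.3 Hz.
C is below B, so f_C = 634.3 − 4.2 = 630.1 Hz.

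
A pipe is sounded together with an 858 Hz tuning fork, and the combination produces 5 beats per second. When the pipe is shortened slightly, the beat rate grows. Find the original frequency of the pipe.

|f − 858| = 5, so the pipe was at either 853 Hz or 863 Hz.
A shorter pipe has a higher fundamental; the adjustment raises the pipe's frequency.
The beat rate rose, so the adjustment moved the pipe further from 858 Hz — it was already above the reference.

863 Hz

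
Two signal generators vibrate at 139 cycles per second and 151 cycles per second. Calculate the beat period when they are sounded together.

0.083 s

f_beat = |139 − 151| = 12 Hz.
Beat period T = 1 / f_beat = 1 / 12 s.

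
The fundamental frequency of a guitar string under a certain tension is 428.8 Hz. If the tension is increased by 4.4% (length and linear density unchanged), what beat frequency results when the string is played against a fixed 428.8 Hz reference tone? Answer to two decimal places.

For a string, f ∝ √T, so the new frequency is 428.8·√1.044 = 438.1321 Hz.
f_beat = |438.1321 − 428.8| = 9.33 Hz.

9.33 Hz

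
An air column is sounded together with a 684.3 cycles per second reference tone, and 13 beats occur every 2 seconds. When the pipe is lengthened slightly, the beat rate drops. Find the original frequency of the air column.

Beat frequency = 13/2 = 6.5 Hz.
|f − 684.3| = 6.5, so the air column was at either 677.8 Hz or 690.8 Hz.
A longer pipe has a lower fundamental; the adjustment lowers the air column's frequency.
The beat rate fell, so the adjustment moved the air column toward 684.3 Hz — it must have started above the reference.

690.8 Hz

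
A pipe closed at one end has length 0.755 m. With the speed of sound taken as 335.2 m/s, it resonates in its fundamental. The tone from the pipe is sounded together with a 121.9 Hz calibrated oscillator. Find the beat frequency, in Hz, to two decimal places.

Closed pipe (odd harmonics): f_n = n·v/(4L) = 1·335.2/(4·0.755) = 110.9934 Hz.
f_beat = |110.9934 − 121.9| = 10.91 Hz.

10.91 Hz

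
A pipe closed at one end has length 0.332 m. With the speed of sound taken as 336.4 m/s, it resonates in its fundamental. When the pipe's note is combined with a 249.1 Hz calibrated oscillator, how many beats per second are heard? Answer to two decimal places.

Closed pipe (odd harmonics): f_n = n·v/(4L) = 1·336.4/(4·0.332) = 253.3133 Hz.
f_beat = |253.3133 − 249.1| = 4.21 Hz.

4.21 Hz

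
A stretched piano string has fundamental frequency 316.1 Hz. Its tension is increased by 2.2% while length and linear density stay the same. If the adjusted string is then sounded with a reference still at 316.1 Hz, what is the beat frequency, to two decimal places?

For a string, f ∝ √T, so the new frequency is 316.1·√1.022 = 319.5582 Hz.
f_beat = |319.5582 − 316.1| = 3.46 Hz.

3.46 Hz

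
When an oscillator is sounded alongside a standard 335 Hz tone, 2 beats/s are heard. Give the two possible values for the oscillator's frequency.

|f − 335| = 2, so f = 335 ± 2.

333 Hz or 337 Hz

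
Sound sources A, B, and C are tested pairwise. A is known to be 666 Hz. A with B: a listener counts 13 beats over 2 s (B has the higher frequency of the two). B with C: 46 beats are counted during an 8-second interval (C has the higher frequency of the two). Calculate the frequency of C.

678.25 Hz

A–B: Beat frequency = 13/2 = 6.5 Hz.
B is above A, so f_B = 666 + 6.5 = 672.5 Hz.
B–C: Beat frequency = 46/8 = 5.75 Hz.
C is above B, so f_C = 672.5 + 5.75 = 678.25 Hz.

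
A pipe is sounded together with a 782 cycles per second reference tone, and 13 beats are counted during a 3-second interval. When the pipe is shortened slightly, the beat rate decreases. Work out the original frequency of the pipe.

777.6667 Hz

Beat frequency = 13/3 = 4.3333 Hz.
|f − 782| = 4.3333, so the pipe was at either 777.6667 Hz or 786.3333 Hz.
A shorter pipe has a higher fundamental; the adjustment raises the pipe's frequency.
The beat rate fell, so the adjustment moved the pipe toward 782 Hz — it must have started below the reference.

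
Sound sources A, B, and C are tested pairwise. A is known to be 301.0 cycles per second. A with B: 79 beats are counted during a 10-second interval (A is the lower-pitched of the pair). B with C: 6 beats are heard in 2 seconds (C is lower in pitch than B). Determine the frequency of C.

305.9 Hz

A–B: Beat frequency = 79/10 = 7.9 Hz.
B is above A, so f_B = 301.0 + 7.9 = 308.9 Hz.
B–C: Beat frequency = 6/2 = 3 Hz.
C is below B, so f_C = 308.9 − 3 = 305.9 Hz.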